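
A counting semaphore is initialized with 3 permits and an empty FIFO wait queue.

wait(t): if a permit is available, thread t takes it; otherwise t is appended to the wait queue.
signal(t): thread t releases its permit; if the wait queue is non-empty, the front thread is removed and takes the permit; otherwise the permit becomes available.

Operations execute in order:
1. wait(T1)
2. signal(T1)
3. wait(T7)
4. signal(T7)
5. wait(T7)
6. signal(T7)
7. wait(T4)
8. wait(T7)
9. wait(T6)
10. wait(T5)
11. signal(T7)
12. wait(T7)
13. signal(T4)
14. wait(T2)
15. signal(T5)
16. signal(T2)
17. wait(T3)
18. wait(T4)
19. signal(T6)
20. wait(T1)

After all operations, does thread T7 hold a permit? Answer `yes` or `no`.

Step 1: wait(T1) -> count=2 queue=[] holders={T1}
Step 2: signal(T1) -> count=3 queue=[] holders={none}
Step 3: wait(T7) -> count=2 queue=[] holders={T7}
Step 4: signal(T7) -> count=3 queue=[] holders={none}
Step 5: wait(T7) -> count=2 queue=[] holders={T7}
Step 6: signal(T7) -> count=3 queue=[] holders={none}
Step 7: wait(T4) -> count=2 queue=[] holders={T4}
Step 8: wait(T7) -> count=1 queue=[] holders={T4,T7}
Step 9: wait(T6) -> count=0 queue=[] holders={T4,T6,T7}
Step 10: wait(T5) -> count=0 queue=[T5] holders={T4,T6,T7}
Step 11: signal(T7) -> count=0 queue=[] holders={T4,T5,T6}
Step 12: wait(T7) -> count=0 queue=[T7] holders={T4,T5,T6}
Step 13: signal(T4) -> count=0 queue=[] holders={T5,T6,T7}
Step 14: wait(T2) -> count=0 queue=[T2] holders={T5,T6,T7}
Step 15: signal(T5) -> count=0 queue=[] holders={T2,T6,T7}
Step 16: signal(T2) -> count=1 queue=[] holders={T6,T7}
Step 17: wait(T3) -> count=0 queue=[] holders={T3,T6,T7}
Step 18: wait(T4) -> count=0 queue=[T4] holders={T3,T6,T7}
Step 19: signal(T6) -> count=0 queue=[] holders={T3,T4,T7}
Step 20: wait(T1) -> count=0 queue=[T1] holders={T3,T4,T7}
Final holders: {T3,T4,T7} -> T7 in holders

Answer: yes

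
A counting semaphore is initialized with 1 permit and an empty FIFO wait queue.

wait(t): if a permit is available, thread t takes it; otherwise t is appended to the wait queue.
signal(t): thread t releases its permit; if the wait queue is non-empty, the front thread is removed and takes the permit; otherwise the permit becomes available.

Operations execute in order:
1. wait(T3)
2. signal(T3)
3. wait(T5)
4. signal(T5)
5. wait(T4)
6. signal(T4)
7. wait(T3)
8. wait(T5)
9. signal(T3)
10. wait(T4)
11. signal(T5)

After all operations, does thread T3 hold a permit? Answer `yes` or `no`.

Answer: no

Derivation:
Step 1: wait(T3) -> count=0 queue=[] holders={T3}
Step 2: signal(T3) -> count=1 queue=[] holders={none}
Step 3: wait(T5) -> count=0 queue=[] holders={T5}
Step 4: signal(T5) -> count=1 queue=[] holders={none}
Step 5: wait(T4) -> count=0 queue=[] holders={T4}
Step 6: signal(T4) -> count=1 queue=[] holders={none}
Step 7: wait(T3) -> count=0 queue=[] holders={T3}
Step 8: wait(T5) -> count=0 queue=[T5] holders={T3}
Step 9: signal(T3) -> count=0 queue=[] holders={T5}
Step 10: wait(T4) -> count=0 queue=[T4] holders={T5}
Step 11: signal(T5) -> count=0 queue=[] holders={T4}
Final holders: {T4} -> T3 not in holders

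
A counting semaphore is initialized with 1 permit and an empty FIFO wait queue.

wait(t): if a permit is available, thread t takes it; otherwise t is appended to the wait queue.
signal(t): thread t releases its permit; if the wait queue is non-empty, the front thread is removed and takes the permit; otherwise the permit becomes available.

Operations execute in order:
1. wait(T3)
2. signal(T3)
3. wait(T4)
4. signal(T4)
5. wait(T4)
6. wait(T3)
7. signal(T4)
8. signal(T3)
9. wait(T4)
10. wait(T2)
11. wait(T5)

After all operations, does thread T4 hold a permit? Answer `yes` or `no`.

Answer: yes

Derivation:
Step 1: wait(T3) -> count=0 queue=[] holders={T3}
Step 2: signal(T3) -> count=1 queue=[] holders={none}
Step 3: wait(T4) -> count=0 queue=[] holders={T4}
Step 4: signal(T4) -> count=1 queue=[] holders={none}
Step 5: wait(T4) -> count=0 queue=[] holders={T4}
Step 6: wait(T3) -> count=0 queue=[T3] holders={T4}
Step 7: signal(T4) -> count=0 queue=[] holders={T3}
Step 8: signal(T3) -> count=1 queue=[] holders={none}
Step 9: wait(T4) -> count=0 queue=[] holders={T4}
Step 10: wait(T2) -> count=0 queue=[T2] holders={T4}
Step 11: wait(T5) -> count=0 queue=[T2,T5] holders={T4}
Final holders: {T4} -> T4 in holders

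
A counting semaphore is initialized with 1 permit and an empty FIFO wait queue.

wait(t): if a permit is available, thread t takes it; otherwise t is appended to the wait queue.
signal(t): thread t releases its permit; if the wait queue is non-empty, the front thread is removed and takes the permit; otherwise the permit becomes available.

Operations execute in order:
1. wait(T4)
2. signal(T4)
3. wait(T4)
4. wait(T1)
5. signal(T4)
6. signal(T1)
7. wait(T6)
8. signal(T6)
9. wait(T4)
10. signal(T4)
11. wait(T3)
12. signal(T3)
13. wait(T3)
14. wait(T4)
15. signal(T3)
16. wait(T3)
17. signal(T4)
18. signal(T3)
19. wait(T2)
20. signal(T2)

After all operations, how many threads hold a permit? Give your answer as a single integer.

Answer: 0

Derivation:
Step 1: wait(T4) -> count=0 queue=[] holders={T4}
Step 2: signal(T4) -> count=1 queue=[] holders={none}
Step 3: wait(T4) -> count=0 queue=[] holders={T4}
Step 4: wait(T1) -> count=0 queue=[T1] holders={T4}
Step 5: signal(T4) -> count=0 queue=[] holders={T1}
Step 6: signal(T1) -> count=1 queue=[] holders={none}
Step 7: wait(T6) -> count=0 queue=[] holders={T6}
Step 8: signal(T6) -> count=1 queue=[] holders={none}
Step 9: wait(T4) -> count=0 queue=[] holders={T4}
Step 10: signal(T4) -> count=1 queue=[] holders={none}
Step 11: wait(T3) -> count=0 queue=[] holders={T3}
Step 12: signal(T3) -> count=1 queue=[] holders={none}
Step 13: wait(T3) -> count=0 queue=[] holders={T3}
Step 14: wait(T4) -> count=0 queue=[T4] holders={T3}
Step 15: signal(T3) -> count=0 queue=[] holders={T4}
Step 16: wait(T3) -> count=0 queue=[T3] holders={T4}
Step 17: signal(T4) -> count=0 queue=[] holders={T3}
Step 18: signal(T3) -> count=1 queue=[] holders={none}
Step 19: wait(T2) -> count=0 queue=[] holders={T2}
Step 20: signal(T2) -> count=1 queue=[] holders={none}
Final holders: {none} -> 0 thread(s)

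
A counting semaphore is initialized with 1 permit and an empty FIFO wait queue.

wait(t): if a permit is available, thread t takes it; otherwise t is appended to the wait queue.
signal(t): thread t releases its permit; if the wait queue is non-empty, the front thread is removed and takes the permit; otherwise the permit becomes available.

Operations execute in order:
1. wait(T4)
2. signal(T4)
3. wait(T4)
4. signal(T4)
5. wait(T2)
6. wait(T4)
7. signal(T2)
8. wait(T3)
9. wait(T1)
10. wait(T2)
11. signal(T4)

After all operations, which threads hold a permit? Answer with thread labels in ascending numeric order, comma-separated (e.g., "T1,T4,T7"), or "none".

Step 1: wait(T4) -> count=0 queue=[] holders={T4}
Step 2: signal(T4) -> count=1 queue=[] holders={none}
Step 3: wait(T4) -> count=0 queue=[] holders={T4}
Step 4: signal(T4) -> count=1 queue=[] holders={none}
Step 5: wait(T2) -> count=0 queue=[] holders={T2}
Step 6: wait(T4) -> count=0 queue=[T4] holders={T2}
Step 7: signal(T2) -> count=0 queue=[] holders={T4}
Step 8: wait(T3) -> count=0 queue=[T3] holders={T4}
Step 9: wait(T1) -> count=0 queue=[T3,T1] holders={T4}
Step 10: wait(T2) -> count=0 queue=[T3,T1,T2] holders={T4}
Step 11: signal(T4) -> count=0 queue=[T1,T2] holders={T3}
Final holders: T3

Answer: T3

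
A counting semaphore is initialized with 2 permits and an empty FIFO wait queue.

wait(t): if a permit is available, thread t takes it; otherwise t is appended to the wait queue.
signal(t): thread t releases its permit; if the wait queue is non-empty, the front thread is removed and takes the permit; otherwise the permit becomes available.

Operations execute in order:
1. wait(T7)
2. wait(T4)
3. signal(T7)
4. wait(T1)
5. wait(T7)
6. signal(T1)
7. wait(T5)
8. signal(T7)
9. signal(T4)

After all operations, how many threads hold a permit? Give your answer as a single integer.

Answer: 1

Derivation:
Step 1: wait(T7) -> count=1 queue=[] holders={T7}
Step 2: wait(T4) -> count=0 queue=[] holders={T4,T7}
Step 3: signal(T7) -> count=1 queue=[] holders={T4}
Step 4: wait(T1) -> count=0 queue=[] holders={T1,T4}
Step 5: wait(T7) -> count=0 queue=[T7] holders={T1,T4}
Step 6: signal(T1) -> count=0 queue=[] holders={T4,T7}
Step 7: wait(T5) -> count=0 queue=[T5] holders={T4,T7}
Step 8: signal(T7) -> count=0 queue=[] holders={T4,T5}
Step 9: signal(T4) -> count=1 queue=[] holders={T5}
Final holders: {T5} -> 1 thread(s)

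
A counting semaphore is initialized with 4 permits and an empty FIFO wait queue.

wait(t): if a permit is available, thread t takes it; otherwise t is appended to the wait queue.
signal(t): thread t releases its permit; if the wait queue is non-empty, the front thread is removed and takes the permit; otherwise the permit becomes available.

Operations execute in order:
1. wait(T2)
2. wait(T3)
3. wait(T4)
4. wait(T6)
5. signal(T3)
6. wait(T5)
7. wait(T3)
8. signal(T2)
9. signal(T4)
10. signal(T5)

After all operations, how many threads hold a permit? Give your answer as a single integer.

Answer: 2

Derivation:
Step 1: wait(T2) -> count=3 queue=[] holders={T2}
Step 2: wait(T3) -> count=2 queue=[] holders={T2,T3}
Step 3: wait(T4) -> count=1 queue=[] holders={T2,T3,T4}
Step 4: wait(T6) -> count=0 queue=[] holders={T2,T3,T4,T6}
Step 5: signal(T3) -> count=1 queue=[] holders={T2,T4,T6}
Step 6: wait(T5) -> count=0 queue=[] holders={T2,T4,T5,T6}
Step 7: wait(T3) -> count=0 queue=[T3] holders={T2,T4,T5,T6}
Step 8: signal(T2) -> count=0 queue=[] holders={T3,T4,T5,T6}
Step 9: signal(T4) -> count=1 queue=[] holders={T3,T5,T6}
Step 10: signal(T5) -> count=2 queue=[] holders={T3,T6}
Final holders: {T3,T6} -> 2 thread(s)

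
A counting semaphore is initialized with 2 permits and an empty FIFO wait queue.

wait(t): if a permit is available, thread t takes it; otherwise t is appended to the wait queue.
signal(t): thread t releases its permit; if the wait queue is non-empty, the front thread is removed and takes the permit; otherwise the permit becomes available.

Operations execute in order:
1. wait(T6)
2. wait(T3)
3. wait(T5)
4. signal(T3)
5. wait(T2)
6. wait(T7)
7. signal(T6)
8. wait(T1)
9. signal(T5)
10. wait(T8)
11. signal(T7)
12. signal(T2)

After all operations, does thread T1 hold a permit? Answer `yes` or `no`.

Answer: yes

Derivation:
Step 1: wait(T6) -> count=1 queue=[] holders={T6}
Step 2: wait(T3) -> count=0 queue=[] holders={T3,T6}
Step 3: wait(T5) -> count=0 queue=[T5] holders={T3,T6}
Step 4: signal(T3) -> count=0 queue=[] holders={T5,T6}
Step 5: wait(T2) -> count=0 queue=[T2] holders={T5,T6}
Step 6: wait(T7) -> count=0 queue=[T2,T7] holders={T5,T6}
Step 7: signal(T6) -> count=0 queue=[T7] holders={T2,T5}
Step 8: wait(T1) -> count=0 queue=[T7,T1] holders={T2,T5}
Step 9: signal(T5) -> count=0 queue=[T1] holders={T2,T7}
Step 10: wait(T8) -> count=0 queue=[T1,T8] holders={T2,T7}
Step 11: signal(T7) -> count=0 queue=[T8] holders={T1,T2}
Step 12: signal(T2) -> count=0 queue=[] holders={T1,T8}
Final holders: {T1,T8} -> T1 in holders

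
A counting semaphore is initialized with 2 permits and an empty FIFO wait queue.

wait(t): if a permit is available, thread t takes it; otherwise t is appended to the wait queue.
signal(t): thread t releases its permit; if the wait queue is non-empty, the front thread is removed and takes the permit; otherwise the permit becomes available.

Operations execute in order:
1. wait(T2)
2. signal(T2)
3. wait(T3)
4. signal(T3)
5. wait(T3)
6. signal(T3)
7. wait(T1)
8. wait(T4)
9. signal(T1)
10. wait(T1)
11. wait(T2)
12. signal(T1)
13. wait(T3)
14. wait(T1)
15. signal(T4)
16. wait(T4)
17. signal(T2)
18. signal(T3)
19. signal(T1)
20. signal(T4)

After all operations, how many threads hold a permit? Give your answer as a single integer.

Answer: 0

Derivation:
Step 1: wait(T2) -> count=1 queue=[] holders={T2}
Step 2: signal(T2) -> count=2 queue=[] holders={none}
Step 3: wait(T3) -> count=1 queue=[] holders={T3}
Step 4: signal(T3) -> count=2 queue=[] holders={none}
Step 5: wait(T3) -> count=1 queue=[] holders={T3}
Step 6: signal(T3) -> count=2 queue=[] holders={none}
Step 7: wait(T1) -> count=1 queue=[] holders={T1}
Step 8: wait(T4) -> count=0 queue=[] holders={T1,T4}
Step 9: signal(T1) -> count=1 queue=[] holders={T4}
Step 10: wait(T1) -> count=0 queue=[] holders={T1,T4}
Step 11: wait(T2) -> count=0 queue=[T2] holders={T1,T4}
Step 12: signal(T1) -> count=0 queue=[] holders={T2,T4}
Step 13: wait(T3) -> count=0 queue=[T3] holders={T2,T4}
Step 14: wait(T1) -> count=0 queue=[T3,T1] holders={T2,T4}
Step 15: signal(T4) -> count=0 queue=[T1] holders={T2,T3}
Step 16: wait(T4) -> count=0 queue=[T1,T4] holders={T2,T3}
Step 17: signal(T2) -> count=0 queue=[T4] holders={T1,T3}
Step 18: signal(T3) -> count=0 queue=[] holders={T1,T4}
Step 19: signal(T1) -> count=1 queue=[] holders={T4}
Step 20: signal(T4) -> count=2 queue=[] holders={none}
Final holders: {none} -> 0 thread(s)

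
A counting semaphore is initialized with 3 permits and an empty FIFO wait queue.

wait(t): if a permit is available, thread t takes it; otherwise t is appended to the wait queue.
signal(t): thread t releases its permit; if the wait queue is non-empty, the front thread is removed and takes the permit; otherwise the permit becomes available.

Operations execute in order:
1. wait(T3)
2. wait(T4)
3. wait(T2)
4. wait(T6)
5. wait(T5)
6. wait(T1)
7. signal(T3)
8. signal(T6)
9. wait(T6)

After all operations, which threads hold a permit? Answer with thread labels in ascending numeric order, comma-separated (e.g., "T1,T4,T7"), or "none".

Step 1: wait(T3) -> count=2 queue=[] holders={T3}
Step 2: wait(T4) -> count=1 queue=[] holders={T3,T4}
Step 3: wait(T2) -> count=0 queue=[] holders={T2,T3,T4}
Step 4: wait(T6) -> count=0 queue=[T6] holders={T2,T3,T4}
Step 5: wait(T5) -> count=0 queue=[T6,T5] holders={T2,T3,T4}
Step 6: wait(T1) -> count=0 queue=[T6,T5,T1] holders={T2,T3,T4}
Step 7: signal(T3) -> count=0 queue=[T5,T1] holders={T2,T4,T6}
Step 8: signal(T6) -> count=0 queue=[T1] holders={T2,T4,T5}
Step 9: wait(T6) -> count=0 queue=[T1,T6] holders={T2,T4,T5}
Final holders: T2,T4,T5

Answer: T2,T4,T5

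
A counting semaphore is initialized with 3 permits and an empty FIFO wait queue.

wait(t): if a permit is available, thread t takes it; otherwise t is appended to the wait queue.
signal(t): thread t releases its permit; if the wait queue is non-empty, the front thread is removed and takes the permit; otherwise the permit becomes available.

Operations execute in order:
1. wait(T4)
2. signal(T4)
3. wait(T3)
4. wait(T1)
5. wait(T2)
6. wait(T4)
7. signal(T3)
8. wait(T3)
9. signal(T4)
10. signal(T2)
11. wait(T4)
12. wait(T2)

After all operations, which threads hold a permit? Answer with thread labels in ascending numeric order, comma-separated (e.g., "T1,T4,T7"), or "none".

Answer: T1,T3,T4

Derivation:
Step 1: wait(T4) -> count=2 queue=[] holders={T4}
Step 2: signal(T4) -> count=3 queue=[] holders={none}
Step 3: wait(T3) -> count=2 queue=[] holders={T3}
Step 4: wait(T1) -> count=1 queue=[] holders={T1,T3}
Step 5: wait(T2) -> count=0 queue=[] holders={T1,T2,T3}
Step 6: wait(T4) -> count=0 queue=[T4] holders={T1,T2,T3}
Step 7: signal(T3) -> count=0 queue=[] holders={T1,T2,T4}
Step 8: wait(T3) -> count=0 queue=[T3] holders={T1,T2,T4}
Step 9: signal(T4) -> count=0 queue=[] holders={T1,T2,T3}
Step 10: signal(T2) -> count=1 queue=[] holders={T1,T3}
Step 11: wait(T4) -> count=0 queue=[] holders={T1,T3,T4}
Step 12: wait(T2) -> count=0 queue=[T2] holders={T1,T3,T4}
Final holders: T1,T3,T4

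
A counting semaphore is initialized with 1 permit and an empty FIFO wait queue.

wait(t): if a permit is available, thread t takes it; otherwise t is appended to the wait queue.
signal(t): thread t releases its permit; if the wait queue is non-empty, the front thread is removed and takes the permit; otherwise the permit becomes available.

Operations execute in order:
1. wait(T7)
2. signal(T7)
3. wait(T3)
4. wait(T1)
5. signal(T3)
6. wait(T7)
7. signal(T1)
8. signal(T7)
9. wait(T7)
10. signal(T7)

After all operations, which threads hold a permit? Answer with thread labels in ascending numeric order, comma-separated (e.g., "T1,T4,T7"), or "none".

Step 1: wait(T7) -> count=0 queue=[] holders={T7}
Step 2: signal(T7) -> count=1 queue=[] holders={none}
Step 3: wait(T3) -> count=0 queue=[] holders={T3}
Step 4: wait(T1) -> count=0 queue=[T1] holders={T3}
Step 5: signal(T3) -> count=0 queue=[] holders={T1}
Step 6: wait(T7) -> count=0 queue=[T7] holders={T1}
Step 7: signal(T1) -> count=0 queue=[] holders={T7}
Step 8: signal(T7) -> count=1 queue=[] holders={none}
Step 9: wait(T7) -> count=0 queue=[] holders={T7}
Step 10: signal(T7) -> count=1 queue=[] holders={none}
Final holders: none

Answer: none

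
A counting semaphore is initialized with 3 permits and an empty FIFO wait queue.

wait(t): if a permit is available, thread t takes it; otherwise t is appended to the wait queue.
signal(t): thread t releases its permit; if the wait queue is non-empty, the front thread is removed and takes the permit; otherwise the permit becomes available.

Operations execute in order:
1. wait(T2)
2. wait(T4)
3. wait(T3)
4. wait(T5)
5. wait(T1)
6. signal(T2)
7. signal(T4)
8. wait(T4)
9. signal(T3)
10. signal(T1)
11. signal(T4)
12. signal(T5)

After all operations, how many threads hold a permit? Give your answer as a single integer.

Step 1: wait(T2) -> count=2 queue=[] holders={T2}
Step 2: wait(T4) -> count=1 queue=[] holders={T2,T4}
Step 3: wait(T3) -> count=0 queue=[] holders={T2,T3,T4}
Step 4: wait(T5) -> count=0 queue=[T5] holders={T2,T3,T4}
Step 5: wait(T1) -> count=0 queue=[T5,T1] holders={T2,T3,T4}
Step 6: signal(T2) -> count=0 queue=[T1] holders={T3,T4,T5}
Step 7: signal(T4) -> count=0 queue=[] holders={T1,T3,T5}
Step 8: wait(T4) -> count=0 queue=[T4] holders={T1,T3,T5}
Step 9: signal(T3) -> count=0 queue=[] holders={T1,T4,T5}
Step 10: signal(T1) -> count=1 queue=[] holders={T4,T5}
Step 11: signal(T4) -> count=2 queue=[] holders={T5}
Step 12: signal(T5) -> count=3 queue=[] holders={none}
Final holders: {none} -> 0 thread(s)

Answer: 0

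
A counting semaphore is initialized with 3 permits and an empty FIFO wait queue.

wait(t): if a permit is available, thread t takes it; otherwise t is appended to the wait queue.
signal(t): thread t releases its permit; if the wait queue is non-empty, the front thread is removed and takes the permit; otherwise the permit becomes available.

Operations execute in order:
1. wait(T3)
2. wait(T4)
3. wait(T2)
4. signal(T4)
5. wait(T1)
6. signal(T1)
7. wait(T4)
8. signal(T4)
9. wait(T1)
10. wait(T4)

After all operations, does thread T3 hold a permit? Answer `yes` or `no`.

Answer: yes

Derivation:
Step 1: wait(T3) -> count=2 queue=[] holders={T3}
Step 2: wait(T4) -> count=1 queue=[] holders={T3,T4}
Step 3: wait(T2) -> count=0 queue=[] holders={T2,T3,T4}
Step 4: signal(T4) -> count=1 queue=[] holders={T2,T3}
Step 5: wait(T1) -> count=0 queue=[] holders={T1,T2,T3}
Step 6: signal(T1) -> count=1 queue=[] holders={T2,T3}
Step 7: wait(T4) -> count=0 queue=[] holders={T2,T3,T4}
Step 8: signal(T4) -> count=1 queue=[] holders={T2,T3}
Step 9: wait(T1) -> count=0 queue=[] holders={T1,T2,T3}
Step 10: wait(T4) -> count=0 queue=[T4] holders={T1,T2,T3}
Final holders: {T1,T2,T3} -> T3 in holders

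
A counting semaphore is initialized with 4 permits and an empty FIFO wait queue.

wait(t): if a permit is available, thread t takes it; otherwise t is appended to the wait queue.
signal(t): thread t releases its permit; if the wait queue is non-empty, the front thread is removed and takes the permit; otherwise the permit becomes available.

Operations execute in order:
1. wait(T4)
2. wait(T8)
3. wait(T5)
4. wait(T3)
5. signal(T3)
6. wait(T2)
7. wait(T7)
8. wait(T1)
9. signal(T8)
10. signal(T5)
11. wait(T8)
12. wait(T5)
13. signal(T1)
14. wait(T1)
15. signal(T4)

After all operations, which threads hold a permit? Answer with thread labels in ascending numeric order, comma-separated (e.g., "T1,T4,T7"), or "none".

Step 1: wait(T4) -> count=3 queue=[] holders={T4}
Step 2: wait(T8) -> count=2 queue=[] holders={T4,T8}
Step 3: wait(T5) -> count=1 queue=[] holders={T4,T5,T8}
Step 4: wait(T3) -> count=0 queue=[] holders={T3,T4,T5,T8}
Step 5: signal(T3) -> count=1 queue=[] holders={T4,T5,T8}
Step 6: wait(T2) -> count=0 queue=[] holders={T2,T4,T5,T8}
Step 7: wait(T7) -> count=0 queue=[T7] holders={T2,T4,T5,T8}
Step 8: wait(T1) -> count=0 queue=[T7,T1] holders={T2,T4,T5,T8}
Step 9: signal(T8) -> count=0 queue=[T1] holders={T2,T4,T5,T7}
Step 10: signal(T5) -> count=0 queue=[] holders={T1,T2,T4,T7}
Step 11: wait(T8) -> count=0 queue=[T8] holders={T1,T2,T4,T7}
Step 12: wait(T5) -> count=0 queue=[T8,T5] holders={T1,T2,T4,T7}
Step 13: signal(T1) -> count=0 queue=[T5] holders={T2,T4,T7,T8}
Step 14: wait(T1) -> count=0 queue=[T5,T1] holders={T2,T4,T7,T8}
Step 15: signal(T4) -> count=0 queue=[T1] holders={T2,T5,T7,T8}
Final holders: T2,T5,T7,T8

Answer: T2,T5,T7,T8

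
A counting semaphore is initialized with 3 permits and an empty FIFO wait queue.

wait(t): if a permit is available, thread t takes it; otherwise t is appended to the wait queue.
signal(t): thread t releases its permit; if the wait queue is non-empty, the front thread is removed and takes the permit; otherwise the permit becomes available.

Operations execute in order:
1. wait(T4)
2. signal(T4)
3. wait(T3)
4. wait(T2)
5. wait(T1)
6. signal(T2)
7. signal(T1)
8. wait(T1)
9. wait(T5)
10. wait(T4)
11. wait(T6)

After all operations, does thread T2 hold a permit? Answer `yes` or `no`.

Step 1: wait(T4) -> count=2 queue=[] holders={T4}
Step 2: signal(T4) -> count=3 queue=[] holders={none}
Step 3: wait(T3) -> count=2 queue=[] holders={T3}
Step 4: wait(T2) -> count=1 queue=[] holders={T2,T3}
Step 5: wait(T1) -> count=0 queue=[] holders={T1,T2,T3}
Step 6: signal(T2) -> count=1 queue=[] holders={T1,T3}
Step 7: signal(T1) -> count=2 queue=[] holders={T3}
Step 8: wait(T1) -> count=1 queue=[] holders={T1,T3}
Step 9: wait(T5) -> count=0 queue=[] holders={T1,T3,T5}
Step 10: wait(T4) -> count=0 queue=[T4] holders={T1,T3,T5}
Step 11: wait(T6) -> count=0 queue=[T4,T6] holders={T1,T3,T5}
Final holders: {T1,T3,T5} -> T2 not in holders

Answer: no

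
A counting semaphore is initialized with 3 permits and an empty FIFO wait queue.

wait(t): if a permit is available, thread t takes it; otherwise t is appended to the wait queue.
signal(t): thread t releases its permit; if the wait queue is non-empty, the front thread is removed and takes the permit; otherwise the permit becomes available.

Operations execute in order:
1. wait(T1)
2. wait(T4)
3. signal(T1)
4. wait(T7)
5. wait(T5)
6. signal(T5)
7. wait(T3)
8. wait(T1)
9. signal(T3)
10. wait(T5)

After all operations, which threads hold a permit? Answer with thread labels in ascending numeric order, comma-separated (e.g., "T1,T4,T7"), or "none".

Step 1: wait(T1) -> count=2 queue=[] holders={T1}
Step 2: wait(T4) -> count=1 queue=[] holders={T1,T4}
Step 3: signal(T1) -> count=2 queue=[] holders={T4}
Step 4: wait(T7) -> count=1 queue=[] holders={T4,T7}
Step 5: wait(T5) -> count=0 queue=[] holders={T4,T5,T7}
Step 6: signal(T5) -> count=1 queue=[] holders={T4,T7}
Step 7: wait(T3) -> count=0 queue=[] holders={T3,T4,T7}
Step 8: wait(T1) -> count=0 queue=[T1] holders={T3,T4,T7}
Step 9: signal(T3) -> count=0 queue=[] holders={T1,T4,T7}
Step 10: wait(T5) -> count=0 queue=[T5] holders={T1,T4,T7}
Final holders: T1,T4,T7

Answer: T1,T4,T7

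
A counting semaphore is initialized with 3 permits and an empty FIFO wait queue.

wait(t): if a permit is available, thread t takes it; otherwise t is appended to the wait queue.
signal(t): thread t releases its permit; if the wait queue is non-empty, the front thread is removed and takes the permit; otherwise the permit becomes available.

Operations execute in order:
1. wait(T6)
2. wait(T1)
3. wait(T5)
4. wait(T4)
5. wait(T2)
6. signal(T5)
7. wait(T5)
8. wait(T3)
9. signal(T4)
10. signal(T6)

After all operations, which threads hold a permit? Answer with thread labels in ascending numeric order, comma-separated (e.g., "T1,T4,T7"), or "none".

Step 1: wait(T6) -> count=2 queue=[] holders={T6}
Step 2: wait(T1) -> count=1 queue=[] holders={T1,T6}
Step 3: wait(T5) -> count=0 queue=[] holders={T1,T5,T6}
Step 4: wait(T4) -> count=0 queue=[T4] holders={T1,T5,T6}
Step 5: wait(T2) -> count=0 queue=[T4,T2] holders={T1,T5,T6}
Step 6: signal(T5) -> count=0 queue=[T2] holders={T1,T4,T6}
Step 7: wait(T5) -> count=0 queue=[T2,T5] holders={T1,T4,T6}
Step 8: wait(T3) -> count=0 queue=[T2,T5,T3] holders={T1,T4,T6}
Step 9: signal(T4) -> count=0 queue=[T5,T3] holders={T1,T2,T6}
Step 10: signal(T6) -> count=0 queue=[T3] holders={T1,T2,T5}
Final holders: T1,T2,T5

Answer: T1,T2,T5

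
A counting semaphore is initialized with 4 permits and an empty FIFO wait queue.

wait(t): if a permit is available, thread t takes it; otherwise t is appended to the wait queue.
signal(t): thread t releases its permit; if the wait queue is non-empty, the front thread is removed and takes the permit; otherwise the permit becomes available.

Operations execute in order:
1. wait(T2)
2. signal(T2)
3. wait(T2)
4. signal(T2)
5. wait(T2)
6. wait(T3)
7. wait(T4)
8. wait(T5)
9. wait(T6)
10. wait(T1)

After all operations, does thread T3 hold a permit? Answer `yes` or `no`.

Answer: yes

Derivation:
Step 1: wait(T2) -> count=3 queue=[] holders={T2}
Step 2: signal(T2) -> count=4 queue=[] holders={none}
Step 3: wait(T2) -> count=3 queue=[] holders={T2}
Step 4: signal(T2) -> count=4 queue=[] holders={none}
Step 5: wait(T2) -> count=3 queue=[] holders={T2}
Step 6: wait(T3) -> count=2 queue=[] holders={T2,T3}
Step 7: wait(T4) -> count=1 queue=[] holders={T2,T3,T4}
Step 8: wait(T5) -> count=0 queue=[] holders={T2,T3,T4,T5}
Step 9: wait(T6) -> count=0 queue=[T6] holders={T2,T3,T4,T5}
Step 10: wait(T1) -> count=0 queue=[T6,T1] holders={T2,T3,T4,T5}
Final holders: {T2,T3,T4,T5} -> T3 in holders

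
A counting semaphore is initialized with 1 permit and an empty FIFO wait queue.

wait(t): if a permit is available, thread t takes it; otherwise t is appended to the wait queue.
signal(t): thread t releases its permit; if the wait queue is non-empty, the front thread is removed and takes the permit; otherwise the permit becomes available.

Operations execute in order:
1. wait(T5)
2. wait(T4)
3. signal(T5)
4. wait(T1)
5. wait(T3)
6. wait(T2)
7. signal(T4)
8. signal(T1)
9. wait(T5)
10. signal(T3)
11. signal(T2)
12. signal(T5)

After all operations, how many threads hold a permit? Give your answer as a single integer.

Answer: 0

Derivation:
Step 1: wait(T5) -> count=0 queue=[] holders={T5}
Step 2: wait(T4) -> count=0 queue=[T4] holders={T5}
Step 3: signal(T5) -> count=0 queue=[] holders={T4}
Step 4: wait(T1) -> count=0 queue=[T1] holders={T4}
Step 5: wait(T3) -> count=0 queue=[T1,T3] holders={T4}
Step 6: wait(T2) -> count=0 queue=[T1,T3,T2] holders={T4}
Step 7: signal(T4) -> count=0 queue=[T3,T2] holders={T1}
Step 8: signal(T1) -> count=0 queue=[T2] holders={T3}
Step 9: wait(T5) -> count=0 queue=[T2,T5] holders={T3}
Step 10: signal(T3) -> count=0 queue=[T5] holders={T2}
Step 11: signal(T2) -> count=0 queue=[] holders={T5}
Step 12: signal(T5) -> count=1 queue=[] holders={none}
Final holders: {none} -> 0 thread(s)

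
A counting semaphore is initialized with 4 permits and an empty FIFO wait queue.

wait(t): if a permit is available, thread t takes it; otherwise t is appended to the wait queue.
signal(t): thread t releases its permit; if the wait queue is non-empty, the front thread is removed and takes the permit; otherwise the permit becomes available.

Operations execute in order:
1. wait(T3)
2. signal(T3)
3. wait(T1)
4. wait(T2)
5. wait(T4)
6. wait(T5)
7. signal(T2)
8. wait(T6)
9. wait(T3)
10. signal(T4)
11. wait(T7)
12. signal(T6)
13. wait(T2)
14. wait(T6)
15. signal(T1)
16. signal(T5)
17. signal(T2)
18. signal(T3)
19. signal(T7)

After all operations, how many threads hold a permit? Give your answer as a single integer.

Answer: 1

Derivation:
Step 1: wait(T3) -> count=3 queue=[] holders={T3}
Step 2: signal(T3) -> count=4 queue=[] holders={none}
Step 3: wait(T1) -> count=3 queue=[] holders={T1}
Step 4: wait(T2) -> count=2 queue=[] holders={T1,T2}
Step 5: wait(T4) -> count=1 queue=[] holders={T1,T2,T4}
Step 6: wait(T5) -> count=0 queue=[] holders={T1,T2,T4,T5}
Step 7: signal(T2) -> count=1 queue=[] holders={T1,T4,T5}
Step 8: wait(T6) -> count=0 queue=[] holders={T1,T4,T5,T6}
Step 9: wait(T3) -> count=0 queue=[T3] holders={T1,T4,T5,T6}
Step 10: signal(T4) -> count=0 queue=[] holders={T1,T3,T5,T6}
Step 11: wait(T7) -> count=0 queue=[T7] holders={T1,T3,T5,T6}
Step 12: signal(T6) -> count=0 queue=[] holders={T1,T3,T5,T7}
Step 13: wait(T2) -> count=0 queue=[T2] holders={T1,T3,T5,T7}
Step 14: wait(T6) -> count=0 queue=[T2,T6] holders={T1,T3,T5,T7}
Step 15: signal(T1) -> count=0 queue=[T6] holders={T2,T3,T5,T7}
Step 16: signal(T5) -> count=0 queue=[] holders={T2,T3,T6,T7}
Step 17: signal(T2) -> count=1 queue=[] holders={T3,T6,T7}
Step 18: signal(T3) -> count=2 queue=[] holders={T6,T7}
Step 19: signal(T7) -> count=3 queue=[] holders={T6}
Final holders: {T6} -> 1 thread(s)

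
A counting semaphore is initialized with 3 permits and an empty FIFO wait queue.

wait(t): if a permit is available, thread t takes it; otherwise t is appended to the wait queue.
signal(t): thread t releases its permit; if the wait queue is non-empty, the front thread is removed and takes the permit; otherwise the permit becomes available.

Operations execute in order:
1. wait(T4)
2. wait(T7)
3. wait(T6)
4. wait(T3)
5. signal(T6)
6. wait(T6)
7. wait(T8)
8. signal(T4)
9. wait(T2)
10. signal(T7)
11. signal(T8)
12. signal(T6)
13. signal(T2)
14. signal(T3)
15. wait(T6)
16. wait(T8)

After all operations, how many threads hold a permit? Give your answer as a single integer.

Answer: 2

Derivation:
Step 1: wait(T4) -> count=2 queue=[] holders={T4}
Step 2: wait(T7) -> count=1 queue=[] holders={T4,T7}
Step 3: wait(T6) -> count=0 queue=[] holders={T4,T6,T7}
Step 4: wait(T3) -> count=0 queue=[T3] holders={T4,T6,T7}
Step 5: signal(T6) -> count=0 queue=[] holders={T3,T4,T7}
Step 6: wait(T6) -> count=0 queue=[T6] holders={T3,T4,T7}
Step 7: wait(T8) -> count=0 queue=[T6,T8] holders={T3,T4,T7}
Step 8: signal(T4) -> count=0 queue=[T8] holders={T3,T6,T7}
Step 9: wait(T2) -> count=0 queue=[T8,T2] holders={T3,T6,T7}
Step 10: signal(T7) -> count=0 queue=[T2] holders={T3,T6,T8}
Step 11: signal(T8) -> count=0 queue=[] holders={T2,T3,T6}
Step 12: signal(T6) -> count=1 queue=[] holders={T2,T3}
Step 13: signal(T2) -> count=2 queue=[] holders={T3}
Step 14: signal(T3) -> count=3 queue=[] holders={none}
Step 15: wait(T6) -> count=2 queue=[] holders={T6}
Step 16: wait(T8) -> count=1 queue=[] holders={T6,T8}
Final holders: {T6,T8} -> 2 thread(s)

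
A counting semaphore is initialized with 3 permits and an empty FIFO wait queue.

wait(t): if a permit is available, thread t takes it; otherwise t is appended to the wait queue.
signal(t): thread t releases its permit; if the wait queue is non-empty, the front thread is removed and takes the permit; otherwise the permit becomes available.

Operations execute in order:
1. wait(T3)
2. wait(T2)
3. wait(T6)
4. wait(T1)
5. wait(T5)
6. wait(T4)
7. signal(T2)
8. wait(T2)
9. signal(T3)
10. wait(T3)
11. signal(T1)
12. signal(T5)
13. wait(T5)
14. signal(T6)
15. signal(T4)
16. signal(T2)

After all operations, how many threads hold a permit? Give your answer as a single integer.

Answer: 2

Derivation:
Step 1: wait(T3) -> count=2 queue=[] holders={T3}
Step 2: wait(T2) -> count=1 queue=[] holders={T2,T3}
Step 3: wait(T6) -> count=0 queue=[] holders={T2,T3,T6}
Step 4: wait(T1) -> count=0 queue=[T1] holders={T2,T3,T6}
Step 5: wait(T5) -> count=0 queue=[T1,T5] holders={T2,T3,T6}
Step 6: wait(T4) -> count=0 queue=[T1,T5,T4] holders={T2,T3,T6}
Step 7: signal(T2) -> count=0 queue=[T5,T4] holders={T1,T3,T6}
Step 8: wait(T2) -> count=0 queue=[T5,T4,T2] holders={T1,T3,T6}
Step 9: signal(T3) -> count=0 queue=[T4,T2] holders={T1,T5,T6}
Step 10: wait(T3) -> count=0 queue=[T4,T2,T3] holders={T1,T5,T6}
Step 11: signal(T1) -> count=0 queue=[T2,T3] holders={T4,T5,T6}
Step 12: signal(T5) -> count=0 queue=[T3] holders={T2,T4,T6}
Step 13: wait(T5) -> count=0 queue=[T3,T5] holders={T2,T4,T6}
Step 14: signal(T6) -> count=0 queue=[T5] holders={T2,T3,T4}
Step 15: signal(T4) -> count=0 queue=[] holders={T2,T3,T5}
Step 16: signal(T2) -> count=1 queue=[] holders={T3,T5}
Final holders: {T3,T5} -> 2 thread(s)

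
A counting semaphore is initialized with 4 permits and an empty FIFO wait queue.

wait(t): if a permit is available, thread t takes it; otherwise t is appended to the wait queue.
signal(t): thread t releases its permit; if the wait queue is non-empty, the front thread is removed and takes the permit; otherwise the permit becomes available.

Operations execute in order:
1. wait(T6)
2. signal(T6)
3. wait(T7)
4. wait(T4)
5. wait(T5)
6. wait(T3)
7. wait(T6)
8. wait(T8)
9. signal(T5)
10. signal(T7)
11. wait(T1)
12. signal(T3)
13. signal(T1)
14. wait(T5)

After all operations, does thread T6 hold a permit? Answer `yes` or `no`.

Step 1: wait(T6) -> count=3 queue=[] holders={T6}
Step 2: signal(T6) -> count=4 queue=[] holders={none}
Step 3: wait(T7) -> count=3 queue=[] holders={T7}
Step 4: wait(T4) -> count=2 queue=[] holders={T4,T7}
Step 5: wait(T5) -> count=1 queue=[] holders={T4,T5,T7}
Step 6: wait(T3) -> count=0 queue=[] holders={T3,T4,T5,T7}
Step 7: wait(T6) -> count=0 queue=[T6] holders={T3,T4,T5,T7}
Step 8: wait(T8) -> count=0 queue=[T6,T8] holders={T3,T4,T5,T7}
Step 9: signal(T5) -> count=0 queue=[T8] holders={T3,T4,T6,T7}
Step 10: signal(T7) -> count=0 queue=[] holders={T3,T4,T6,T8}
Step 11: wait(T1) -> count=0 queue=[T1] holders={T3,T4,T6,T8}
Step 12: signal(T3) -> count=0 queue=[] holders={T1,T4,T6,T8}
Step 13: signal(T1) -> count=1 queue=[] holders={T4,T6,T8}
Step 14: wait(T5) -> count=0 queue=[] holders={T4,T5,T6,T8}
Final holders: {T4,T5,T6,T8} -> T6 in holders

Answer: yes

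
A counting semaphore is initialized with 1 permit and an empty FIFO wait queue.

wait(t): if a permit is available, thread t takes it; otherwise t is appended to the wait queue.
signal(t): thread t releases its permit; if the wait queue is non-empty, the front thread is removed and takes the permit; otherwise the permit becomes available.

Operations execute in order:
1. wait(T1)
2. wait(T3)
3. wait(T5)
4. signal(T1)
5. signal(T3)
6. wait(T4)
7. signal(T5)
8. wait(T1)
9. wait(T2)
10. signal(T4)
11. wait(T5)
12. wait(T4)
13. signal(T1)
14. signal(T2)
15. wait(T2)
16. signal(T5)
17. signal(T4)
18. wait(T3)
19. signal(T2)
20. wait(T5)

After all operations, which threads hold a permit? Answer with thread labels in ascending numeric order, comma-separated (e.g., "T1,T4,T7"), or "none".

Step 1: wait(T1) -> count=0 queue=[] holders={T1}
Step 2: wait(T3) -> count=0 queue=[T3] holders={T1}
Step 3: wait(T5) -> count=0 queue=[T3,T5] holders={T1}
Step 4: signal(T1) -> count=0 queue=[T5] holders={T3}
Step 5: signal(T3) -> count=0 queue=[] holders={T5}
Step 6: wait(T4) -> count=0 queue=[T4] holders={T5}
Step 7: signal(T5) -> count=0 queue=[] holders={T4}
Step 8: wait(T1) -> count=0 queue=[T1] holders={T4}
Step 9: wait(T2) -> count=0 queue=[T1,T2] holders={T4}
Step 10: signal(T4) -> count=0 queue=[T2] holders={T1}
Step 11: wait(T5) -> count=0 queue=[T2,T5] holders={T1}
Step 12: wait(T4) -> count=0 queue=[T2,T5,T4] holders={T1}
Step 13: signal(T1) -> count=0 queue=[T5,T4] holders={T2}
Step 14: signal(T2) -> count=0 queue=[T4] holders={T5}
Step 15: wait(T2) -> count=0 queue=[T4,T2] holders={T5}
Step 16: signal(T5) -> count=0 queue=[T2] holders={T4}
Step 17: signal(T4) -> count=0 queue=[] holders={T2}
Step 18: wait(T3) -> count=0 queue=[T3] holders={T2}
Step 19: signal(T2) -> count=0 queue=[] holders={T3}
Step 20: wait(T5) -> count=0 queue=[T5] holders={T3}
Final holders: T3

Answer: T3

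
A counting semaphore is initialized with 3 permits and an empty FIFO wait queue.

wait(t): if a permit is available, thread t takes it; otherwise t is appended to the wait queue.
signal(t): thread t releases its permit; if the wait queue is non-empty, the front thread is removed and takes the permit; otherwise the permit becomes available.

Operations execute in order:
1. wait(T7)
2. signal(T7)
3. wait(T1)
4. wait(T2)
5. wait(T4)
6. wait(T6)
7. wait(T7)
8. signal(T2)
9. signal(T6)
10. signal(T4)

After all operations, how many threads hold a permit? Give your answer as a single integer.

Step 1: wait(T7) -> count=2 queue=[] holders={T7}
Step 2: signal(T7) -> count=3 queue=[] holders={none}
Step 3: wait(T1) -> count=2 queue=[] holders={T1}
Step 4: wait(T2) -> count=1 queue=[] holders={T1,T2}
Step 5: wait(T4) -> count=0 queue=[] holders={T1,T2,T4}
Step 6: wait(T6) -> count=0 queue=[T6] holders={T1,T2,T4}
Step 7: wait(T7) -> count=0 queue=[T6,T7] holders={T1,T2,T4}
Step 8: signal(T2) -> count=0 queue=[T7] holders={T1,T4,T6}
Step 9: signal(T6) -> count=0 queue=[] holders={T1,T4,T7}
Step 10: signal(T4) -> count=1 queue=[] holders={T1,T7}
Final holders: {T1,T7} -> 2 thread(s)

Answer: 2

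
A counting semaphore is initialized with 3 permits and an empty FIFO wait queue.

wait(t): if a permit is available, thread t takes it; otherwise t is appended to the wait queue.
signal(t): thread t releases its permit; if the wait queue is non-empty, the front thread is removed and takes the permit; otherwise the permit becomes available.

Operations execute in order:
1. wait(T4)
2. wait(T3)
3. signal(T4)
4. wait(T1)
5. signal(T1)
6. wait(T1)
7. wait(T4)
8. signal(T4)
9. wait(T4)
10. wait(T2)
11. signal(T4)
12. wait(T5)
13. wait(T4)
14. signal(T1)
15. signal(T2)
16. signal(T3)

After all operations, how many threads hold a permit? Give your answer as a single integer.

Answer: 2

Derivation:
Step 1: wait(T4) -> count=2 queue=[] holders={T4}
Step 2: wait(T3) -> count=1 queue=[] holders={T3,T4}
Step 3: signal(T4) -> count=2 queue=[] holders={T3}
Step 4: wait(T1) -> count=1 queue=[] holders={T1,T3}
Step 5: signal(T1) -> count=2 queue=[] holders={T3}
Step 6: wait(T1) -> count=1 queue=[] holders={T1,T3}
Step 7: wait(T4) -> count=0 queue=[] holders={T1,T3,T4}
Step 8: signal(T4) -> count=1 queue=[] holders={T1,T3}
Step 9: wait(T4) -> count=0 queue=[] holders={T1,T3,T4}
Step 10: wait(T2) -> count=0 queue=[T2] holders={T1,T3,T4}
Step 11: signal(T4) -> count=0 queue=[] holders={T1,T2,T3}
Step 12: wait(T5) -> count=0 queue=[T5] holders={T1,T2,T3}
Step 13: wait(T4) -> count=0 queue=[T5,T4] holders={T1,T2,T3}
Step 14: signal(T1) -> count=0 queue=[T4] holders={T2,T3,T5}
Step 15: signal(T2) -> count=0 queue=[] holders={T3,T4,T5}
Step 16: signal(T3) -> count=1 queue=[] holders={T4,T5}
Final holders: {T4,T5} -> 2 thread(s)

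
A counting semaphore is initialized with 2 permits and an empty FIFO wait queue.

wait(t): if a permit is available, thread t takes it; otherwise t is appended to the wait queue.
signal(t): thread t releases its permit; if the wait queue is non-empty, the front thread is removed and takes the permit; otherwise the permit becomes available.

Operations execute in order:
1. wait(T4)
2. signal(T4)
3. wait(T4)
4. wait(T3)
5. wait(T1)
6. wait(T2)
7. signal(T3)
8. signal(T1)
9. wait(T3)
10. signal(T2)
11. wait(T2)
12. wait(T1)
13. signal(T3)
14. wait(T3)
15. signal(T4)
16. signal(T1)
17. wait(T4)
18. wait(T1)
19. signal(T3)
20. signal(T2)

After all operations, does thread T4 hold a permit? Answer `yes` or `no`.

Answer: yes

Derivation:
Step 1: wait(T4) -> count=1 queue=[] holders={T4}
Step 2: signal(T4) -> count=2 queue=[] holders={none}
Step 3: wait(T4) -> count=1 queue=[] holders={T4}
Step 4: wait(T3) -> count=0 queue=[] holders={T3,T4}
Step 5: wait(T1) -> count=0 queue=[T1] holders={T3,T4}
Step 6: wait(T2) -> count=0 queue=[T1,T2] holders={T3,T4}
Step 7: signal(T3) -> count=0 queue=[T2] holders={T1,T4}
Step 8: signal(T1) -> count=0 queue=[] holders={T2,T4}
Step 9: wait(T3) -> count=0 queue=[T3] holders={T2,T4}
Step 10: signal(T2) -> count=0 queue=[] holders={T3,T4}
Step 11: wait(T2) -> count=0 queue=[T2] holders={T3,T4}
Step 12: wait(T1) -> count=0 queue=[T2,T1] holders={T3,T4}
Step 13: signal(T3) -> count=0 queue=[T1] holders={T2,T4}
Step 14: wait(T3) -> count=0 queue=[T1,T3] holders={T2,T4}
Step 15: signal(T4) -> count=0 queue=[T3] holders={T1,T2}
Step 16: signal(T1) -> count=0 queue=[] holders={T2,T3}
Step 17: wait(T4) -> count=0 queue=[T4] holders={T2,T3}
Step 18: wait(T1) -> count=0 queue=[T4,T1] holders={T2,T3}
Step 19: signal(T3) -> count=0 queue=[T1] holders={T2,T4}
Step 20: signal(T2) -> count=0 queue=[] holders={T1,T4}
Final holders: {T1,T4} -> T4 in holders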